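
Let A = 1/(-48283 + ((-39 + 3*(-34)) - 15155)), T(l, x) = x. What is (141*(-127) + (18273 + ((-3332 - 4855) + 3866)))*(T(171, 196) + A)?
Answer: -49285165265/63579 ≈ -7.7518e+5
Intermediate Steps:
A = -1/63579 (A = 1/(-48283 + ((-39 - 102) - 15155)) = 1/(-48283 + (-141 - 15155)) = 1/(-48283 - 15296) = 1/(-63579) = -1/63579 ≈ -1.5728e-5)
(141*(-127) + (18273 + ((-3332 - 4855) + 3866)))*(T(171, 196) + A) = (141*(-127) + (18273 + ((-3332 - 4855) + 3866)))*(196 - 1/63579) = (-17907 + (18273 + (-8187 + 3866)))*(12461483/63579) = (-17907 + (18273 - 4321))*(12461483/63579) = (-17907 + 13952)*(12461483/63579) = -3955*12461483/63579 = -49285165265/63579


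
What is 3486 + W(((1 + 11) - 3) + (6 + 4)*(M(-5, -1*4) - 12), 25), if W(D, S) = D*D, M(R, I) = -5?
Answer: 29407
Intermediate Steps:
W(D, S) = D**2
3486 + W(((1 + 11) - 3) + (6 + 4)*(M(-5, -1*4) - 12), 25) = 3486 + (((1 + 11) - 3) + (6 + 4)*(-5 - 12))**2 = 3486 + ((12 - 3) + 10*(-17))**2 = 3486 + (9 - 170)**2 = 3486 + (-161)**2 = 3486 + 25921 = 29407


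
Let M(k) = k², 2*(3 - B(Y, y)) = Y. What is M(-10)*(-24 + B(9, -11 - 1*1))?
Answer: -2550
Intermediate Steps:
B(Y, y) = 3 - Y/2
M(-10)*(-24 + B(9, -11 - 1*1)) = (-10)²*(-24 + (3 - ½*9)) = 100*(-24 + (3 - 9/2)) = 100*(-24 - 3/2) = 100*(-51/2) = -2550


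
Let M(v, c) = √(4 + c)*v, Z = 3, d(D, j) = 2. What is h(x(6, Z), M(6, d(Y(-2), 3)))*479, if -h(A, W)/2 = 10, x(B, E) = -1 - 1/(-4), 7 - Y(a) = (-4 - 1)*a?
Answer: -9580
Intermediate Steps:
Y(a) = 7 + 5*a (Y(a) = 7 - (-4 - 1)*a = 7 - (-5)*a = 7 + 5*a)
x(B, E) = -¾ (x(B, E) = -1 - 1*(-¼) = -1 + ¼ = -¾)
M(v, c) = v*√(4 + c)
h(A, W) = -20 (h(A, W) = -2*10 = -20)
h(x(6, Z), M(6, d(Y(-2), 3)))*479 = -20*479 = -9580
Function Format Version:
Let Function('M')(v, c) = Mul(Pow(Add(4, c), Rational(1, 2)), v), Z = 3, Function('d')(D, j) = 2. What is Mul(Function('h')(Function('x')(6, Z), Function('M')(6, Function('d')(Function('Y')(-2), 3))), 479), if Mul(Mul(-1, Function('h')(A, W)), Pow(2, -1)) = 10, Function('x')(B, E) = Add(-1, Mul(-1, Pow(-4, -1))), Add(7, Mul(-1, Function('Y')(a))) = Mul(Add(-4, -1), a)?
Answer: -9580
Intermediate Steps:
Function('Y')(a) = Add(7, Mul(5, a)) (Function('Y')(a) = Add(7, Mul(-1, Mul(Add(-4, -1), a))) = Add(7, Mul(-1, Mul(-5, a))) = Add(7, Mul(5, a)))
Function('x')(B, E) = Rational(-3, 4) (Function('x')(B, E) = Add(-1, Mul(-1, Rational(-1, 4))) = Add(-1, Rational(1, 4)) = Rational(-3, 4))
Function('M')(v, c) = Mul(v, Pow(Add(4, c), Rational(1, 2)))
Function('h')(A, W) = -20 (Function('h')(A, W) = Mul(-2, 10) = -20)
Mul(Function('h')(Function('x')(6, Z), Function('M')(6, Function('d')(Function('Y')(-2), 3))), 479) = Mul(-20, 479) = -9580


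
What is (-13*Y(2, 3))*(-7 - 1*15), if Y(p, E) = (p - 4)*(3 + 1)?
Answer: -2288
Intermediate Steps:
Y(p, E) = -16 + 4*p (Y(p, E) = (-4 + p)*4 = -16 + 4*p)
(-13*Y(2, 3))*(-7 - 1*15) = (-13*(-16 + 4*2))*(-7 - 1*15) = (-13*(-16 + 8))*(-7 - 15) = -13*(-8)*(-22) = 104*(-22) = -2288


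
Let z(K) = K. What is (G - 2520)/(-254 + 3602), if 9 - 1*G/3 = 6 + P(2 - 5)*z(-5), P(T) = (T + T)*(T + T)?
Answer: -73/124 ≈ -0.58871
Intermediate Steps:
P(T) = 4*T² (P(T) = (2*T)*(2*T) = 4*T²)
G = 549 (G = 27 - 3*(6 + (4*(2 - 5)²)*(-5)) = 27 - 3*(6 + (4*(-3)²)*(-5)) = 27 - 3*(6 + (4*9)*(-5)) = 27 - 3*(6 + 36*(-5)) = 27 - 3*(6 - 180) = 27 - 3*(-174) = 27 + 522 = 549)
(G - 2520)/(-254 + 3602) = (549 - 2520)/(-254 + 3602) = -1971/3348 = -1971*1/3348 = -73/124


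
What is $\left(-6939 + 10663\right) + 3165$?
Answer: $6889$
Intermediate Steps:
$\left(-6939 + 10663\right) + 3165 = 3724 + 3165 = 6889$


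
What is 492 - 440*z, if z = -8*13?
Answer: 46252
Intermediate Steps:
z = -104
492 - 440*z = 492 - 440*(-104) = 492 + 45760 = 46252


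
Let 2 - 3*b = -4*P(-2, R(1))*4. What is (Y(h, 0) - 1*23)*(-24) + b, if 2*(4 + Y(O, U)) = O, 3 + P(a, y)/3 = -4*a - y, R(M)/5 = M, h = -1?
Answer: 1982/3 ≈ 660.67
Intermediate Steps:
R(M) = 5*M
P(a, y) = -9 - 12*a - 3*y (P(a, y) = -9 + 3*(-4*a - y) = -9 + 3*(-y - 4*a) = -9 + (-12*a - 3*y) = -9 - 12*a - 3*y)
Y(O, U) = -4 + O/2
b = ⅔ (b = ⅔ - (-4*(-9 - 12*(-2) - 15))*4/3 = ⅔ - (-4*(-9 + 24 - 3*5))*4/3 = ⅔ - (-4*(-9 + 24 - 15))*4/3 = ⅔ - (-4*0)*4/3 = ⅔ - 0*4 = ⅔ - ⅓*0 = ⅔ + 0 = ⅔ ≈ 0.66667)
(Y(h, 0) - 1*23)*(-24) + b = ((-4 + (½)*(-1)) - 1*23)*(-24) + ⅔ = ((-4 - ½) - 23)*(-24) + ⅔ = (-9/2 - 23)*(-24) + ⅔ = -55/2*(-24) + ⅔ = 660 + ⅔ = 1982/3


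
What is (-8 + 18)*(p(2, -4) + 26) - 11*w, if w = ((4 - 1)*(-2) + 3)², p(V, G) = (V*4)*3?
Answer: 401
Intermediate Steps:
p(V, G) = 12*V (p(V, G) = (4*V)*3 = 12*V)
w = 9 (w = (3*(-2) + 3)² = (-6 + 3)² = (-3)² = 9)
(-8 + 18)*(p(2, -4) + 26) - 11*w = (-8 + 18)*(12*2 + 26) - 11*9 = 10*(24 + 26) - 99 = 10*50 - 99 = 500 - 99 = 401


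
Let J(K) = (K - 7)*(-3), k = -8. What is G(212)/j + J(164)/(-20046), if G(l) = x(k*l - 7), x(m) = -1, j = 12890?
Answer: 504262/21532745 ≈ 0.023418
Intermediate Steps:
J(K) = 21 - 3*K (J(K) = (-7 + K)*(-3) = 21 - 3*K)
G(l) = -1
G(212)/j + J(164)/(-20046) = -1/12890 + (21 - 3*164)/(-20046) = -1*1/12890 + (21 - 492)*(-1/20046) = -1/12890 - 471*(-1/20046) = -1/12890 + 157/6682 = 504262/21532745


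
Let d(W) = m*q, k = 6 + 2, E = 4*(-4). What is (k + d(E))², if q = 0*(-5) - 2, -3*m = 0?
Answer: 64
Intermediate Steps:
E = -16
k = 8
m = 0 (m = -⅓*0 = 0)
q = -2 (q = 0 - 2 = -2)
d(W) = 0 (d(W) = 0*(-2) = 0)
(k + d(E))² = (8 + 0)² = 8² = 64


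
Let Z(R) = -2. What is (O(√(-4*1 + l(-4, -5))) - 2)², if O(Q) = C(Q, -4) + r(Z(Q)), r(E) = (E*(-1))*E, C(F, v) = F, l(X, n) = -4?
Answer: 28 - 24*I*√2 ≈ 28.0 - 33.941*I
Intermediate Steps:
r(E) = -E² (r(E) = (-E)*E = -E²)
O(Q) = -4 + Q (O(Q) = Q - 1*(-2)² = Q - 1*4 = Q - 4 = -4 + Q)
(O(√(-4*1 + l(-4, -5))) - 2)² = ((-4 + √(-4*1 - 4)) - 2)² = ((-4 + √(-4 - 4)) - 2)² = ((-4 + √(-8)) - 2)² = ((-4 + 2*I*√2) - 2)² = (-6 + 2*I*√2)²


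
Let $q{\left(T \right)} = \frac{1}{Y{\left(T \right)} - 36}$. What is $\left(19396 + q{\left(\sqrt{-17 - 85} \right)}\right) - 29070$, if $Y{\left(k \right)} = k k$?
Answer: $- \frac{1335013}{138} \approx -9674.0$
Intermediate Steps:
$Y{\left(k \right)} = k^{2}$
$q{\left(T \right)} = \frac{1}{-36 + T^{2}}$ ($q{\left(T \right)} = \frac{1}{T^{2} - 36} = \frac{1}{-36 + T^{2}}$)
$\left(19396 + q{\left(\sqrt{-17 - 85} \right)}\right) - 29070 = \left(19396 + \frac{1}{-36 + \left(\sqrt{-17 - 85}\right)^{2}}\right) - 29070 = \left(19396 + \frac{1}{-36 + \left(\sqrt{-102}\right)^{2}}\right) - 29070 = \left(19396 + \frac{1}{-36 + \left(i \sqrt{102}\right)^{2}}\right) - 29070 = \left(19396 + \frac{1}{-36 - 102}\right) - 29070 = \left(19396 + \frac{1}{-138}\right) - 29070 = \left(19396 - \frac{1}{138}\right) - 29070 = \frac{2676647}{138} - 29070 = - \frac{1335013}{138}$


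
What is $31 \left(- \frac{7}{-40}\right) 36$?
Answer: $\frac{1953}{10} \approx 195.3$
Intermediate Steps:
$31 \left(- \frac{7}{-40}\right) 36 = 31 \left(\left(-7\right) \left(- \frac{1}{40}\right)\right) 36 = 31 \cdot \frac{7}{40} \cdot 36 = \frac{217}{40} \cdot 36 = \frac{1953}{10}$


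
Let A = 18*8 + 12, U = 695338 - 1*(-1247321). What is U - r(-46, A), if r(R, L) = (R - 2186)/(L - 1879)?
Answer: 3347199225/1723 ≈ 1.9427e+6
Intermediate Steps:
U = 1942659 (U = 695338 + 1247321 = 1942659)
A = 156 (A = 144 + 12 = 156)
r(R, L) = (-2186 + R)/(-1879 + L)
U - r(-46, A) = 1942659 - (-2186 - 46)/(-1879 + 156) = 1942659 - (-2232)/(-1723) = 1942659 - (-1)*(-2232)/1723 = 1942659 - 1*2232/1723 = 1942659 - 2232/1723 = 3347199225/1723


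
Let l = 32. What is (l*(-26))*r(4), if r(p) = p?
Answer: -3328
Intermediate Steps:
(l*(-26))*r(4) = (32*(-26))*4 = -832*4 = -3328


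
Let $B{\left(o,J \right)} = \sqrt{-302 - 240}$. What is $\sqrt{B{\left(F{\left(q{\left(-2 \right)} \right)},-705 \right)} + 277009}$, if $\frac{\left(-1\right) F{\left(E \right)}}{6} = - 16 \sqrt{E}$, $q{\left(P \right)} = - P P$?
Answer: $\sqrt{277009 + i \sqrt{542}} \approx 526.32 + 0.022 i$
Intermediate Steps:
$q{\left(P \right)} = - P^{2}$
$F{\left(E \right)} = 96 \sqrt{E}$ ($F{\left(E \right)} = - 6 \left(- 16 \sqrt{E}\right) = 96 \sqrt{E}$)
$B{\left(o,J \right)} = i \sqrt{542}$ ($B{\left(o,J \right)} = \sqrt{-542} = i \sqrt{542}$)
$\sqrt{B{\left(F{\left(q{\left(-2 \right)} \right)},-705 \right)} + 277009} = \sqrt{i \sqrt{542} + 277009} = \sqrt{277009 + i \sqrt{542}}$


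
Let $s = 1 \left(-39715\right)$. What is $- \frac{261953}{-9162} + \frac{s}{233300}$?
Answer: $\frac{6074976607}{213749460} \approx 28.421$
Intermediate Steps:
$s = -39715$
$- \frac{261953}{-9162} + \frac{s}{233300} = - \frac{261953}{-9162} - \frac{39715}{233300} = \left(-261953\right) \left(- \frac{1}{9162}\right) - \frac{7943}{46660} = \frac{261953}{9162} - \frac{7943}{46660} = \frac{6074976607}{213749460}$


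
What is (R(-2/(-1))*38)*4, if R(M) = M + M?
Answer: 608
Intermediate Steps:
R(M) = 2*M
(R(-2/(-1))*38)*4 = ((2*(-2/(-1)))*38)*4 = ((2*(-2*(-1)))*38)*4 = ((2*2)*38)*4 = (4*38)*4 = 152*4 = 608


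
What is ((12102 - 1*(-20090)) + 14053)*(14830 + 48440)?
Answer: 2925921150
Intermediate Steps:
((12102 - 1*(-20090)) + 14053)*(14830 + 48440) = ((12102 + 20090) + 14053)*63270 = (32192 + 14053)*63270 = 46245*63270 = 2925921150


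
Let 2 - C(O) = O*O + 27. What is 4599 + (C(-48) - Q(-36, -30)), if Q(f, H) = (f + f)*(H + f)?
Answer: -2482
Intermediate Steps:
C(O) = -25 - O² (C(O) = 2 - (O*O + 27) = 2 - (O² + 27) = 2 - (27 + O²) = 2 + (-27 - O²) = -25 - O²)
Q(f, H) = 2*f*(H + f) (Q(f, H) = (2*f)*(H + f) = 2*f*(H + f))
4599 + (C(-48) - Q(-36, -30)) = 4599 + ((-25 - 1*(-48)²) - 2*(-36)*(-30 - 36)) = 4599 + ((-25 - 1*2304) - 2*(-36)*(-66)) = 4599 + ((-25 - 2304) - 1*4752) = 4599 + (-2329 - 4752) = 4599 - 7081 = -2482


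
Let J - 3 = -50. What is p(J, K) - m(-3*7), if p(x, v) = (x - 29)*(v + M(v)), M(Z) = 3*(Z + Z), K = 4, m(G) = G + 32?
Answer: -2139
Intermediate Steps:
m(G) = 32 + G
J = -47 (J = 3 - 50 = -47)
M(Z) = 6*Z (M(Z) = 3*(2*Z) = 6*Z)
p(x, v) = 7*v*(-29 + x) (p(x, v) = (x - 29)*(v + 6*v) = (-29 + x)*(7*v) = 7*v*(-29 + x))
p(J, K) - m(-3*7) = 7*4*(-29 - 47) - (32 - 3*7) = 7*4*(-76) - (32 - 21) = -2128 - 1*11 = -2128 - 11 = -2139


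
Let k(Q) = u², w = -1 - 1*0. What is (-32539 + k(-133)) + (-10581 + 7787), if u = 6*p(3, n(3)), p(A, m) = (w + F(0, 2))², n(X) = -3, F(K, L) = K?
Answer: -35297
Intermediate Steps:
w = -1 (w = -1 + 0 = -1)
p(A, m) = 1 (p(A, m) = (-1 + 0)² = (-1)² = 1)
u = 6 (u = 6*1 = 6)
k(Q) = 36 (k(Q) = 6² = 36)
(-32539 + k(-133)) + (-10581 + 7787) = (-32539 + 36) + (-10581 + 7787) = -32503 - 2794 = -35297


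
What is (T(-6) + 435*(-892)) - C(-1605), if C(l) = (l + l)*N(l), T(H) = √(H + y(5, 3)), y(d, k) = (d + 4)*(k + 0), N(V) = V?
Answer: -5540070 + √21 ≈ -5.5401e+6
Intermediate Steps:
y(d, k) = k*(4 + d) (y(d, k) = (4 + d)*k = k*(4 + d))
T(H) = √(27 + H) (T(H) = √(H + 3*(4 + 5)) = √(H + 3*9) = √(H + 27) = √(27 + H))
C(l) = 2*l² (C(l) = (l + l)*l = (2*l)*l = 2*l²)
(T(-6) + 435*(-892)) - C(-1605) = (√(27 - 6) + 435*(-892)) - 2*(-1605)² = (√21 - 388020) - 2*2576025 = (-388020 + √21) - 1*5152050 = (-388020 + √21) - 5152050 = -5540070 + √21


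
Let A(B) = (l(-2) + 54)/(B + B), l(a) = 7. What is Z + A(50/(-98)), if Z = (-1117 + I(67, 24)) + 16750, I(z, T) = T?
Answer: 779861/50 ≈ 15597.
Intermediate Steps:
Z = 15657 (Z = (-1117 + 24) + 16750 = -1093 + 16750 = 15657)
A(B) = 61/(2*B) (A(B) = (7 + 54)/(B + B) = 61/((2*B)) = 61*(1/(2*B)) = 61/(2*B))
Z + A(50/(-98)) = 15657 + 61/(2*((50/(-98)))) = 15657 + 61/(2*((50*(-1/98)))) = 15657 + 61/(2*(-25/49)) = 15657 + (61/2)*(-49/25) = 15657 - 2989/50 = 779861/50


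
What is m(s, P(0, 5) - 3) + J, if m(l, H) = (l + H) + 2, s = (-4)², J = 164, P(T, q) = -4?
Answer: 175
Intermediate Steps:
s = 16
m(l, H) = 2 + H + l (m(l, H) = (H + l) + 2 = 2 + H + l)
m(s, P(0, 5) - 3) + J = (2 + (-4 - 3) + 16) + 164 = (2 - 7 + 16) + 164 = 11 + 164 = 175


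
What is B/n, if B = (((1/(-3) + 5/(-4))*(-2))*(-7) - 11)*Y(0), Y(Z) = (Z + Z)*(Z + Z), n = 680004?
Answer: 0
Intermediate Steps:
Y(Z) = 4*Z² (Y(Z) = (2*Z)*(2*Z) = 4*Z²)
B = 0 (B = (((1/(-3) + 5/(-4))*(-2))*(-7) - 11)*(4*0²) = (((1*(-⅓) + 5*(-¼))*(-2))*(-7) - 11)*(4*0) = (((-⅓ - 5/4)*(-2))*(-7) - 11)*0 = (-19/12*(-2)*(-7) - 11)*0 = ((19/6)*(-7) - 11)*0 = (-133/6 - 11)*0 = -199/6*0 = 0)
B/n = 0/680004 = 0*(1/680004) = 0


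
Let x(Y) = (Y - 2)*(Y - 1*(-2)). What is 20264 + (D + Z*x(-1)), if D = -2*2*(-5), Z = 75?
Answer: 20059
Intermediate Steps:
D = 20 (D = -4*(-5) = 20)
x(Y) = (-2 + Y)*(2 + Y) (x(Y) = (-2 + Y)*(Y + 2) = (-2 + Y)*(2 + Y))
20264 + (D + Z*x(-1)) = 20264 + (20 + 75*(-4 + (-1)**2)) = 20264 + (20 + 75*(-4 + 1)) = 20264 + (20 + 75*(-3)) = 20264 + (20 - 225) = 20264 - 205 = 20059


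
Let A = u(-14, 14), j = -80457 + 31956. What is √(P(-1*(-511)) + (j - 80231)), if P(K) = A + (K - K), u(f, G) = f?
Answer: I*√128746 ≈ 358.81*I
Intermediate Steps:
j = -48501
A = -14
P(K) = -14 (P(K) = -14 + (K - K) = -14 + 0 = -14)
√(P(-1*(-511)) + (j - 80231)) = √(-14 + (-48501 - 80231)) = √(-14 - 128732) = √(-128746) = I*√128746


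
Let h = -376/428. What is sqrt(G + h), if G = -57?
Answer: I*sqrt(662651)/107 ≈ 7.6078*I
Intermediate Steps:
h = -94/107 (h = -376*1/428 = -94/107 ≈ -0.87850)
sqrt(G + h) = sqrt(-57 - 94/107) = sqrt(-6193/107) = I*sqrt(662651)/107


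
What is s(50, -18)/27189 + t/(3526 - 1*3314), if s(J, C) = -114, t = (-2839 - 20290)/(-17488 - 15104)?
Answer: -17525/20728512 ≈ -0.00084545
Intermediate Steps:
t = 23129/32592 (t = -23129/(-32592) = -23129*(-1/32592) = 23129/32592 ≈ 0.70965)
s(50, -18)/27189 + t/(3526 - 1*3314) = -114/27189 + 23129/(32592*(3526 - 1*3314)) = -114*1/27189 + 23129/(32592*(3526 - 3314)) = -2/477 + (23129/32592)/212 = -2/477 + (23129/32592)*(1/212) = -2/477 + 23129/6909504 = -17525/20728512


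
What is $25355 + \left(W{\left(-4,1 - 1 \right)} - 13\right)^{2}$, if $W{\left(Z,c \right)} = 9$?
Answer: $25371$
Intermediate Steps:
$25355 + \left(W{\left(-4,1 - 1 \right)} - 13\right)^{2} = 25355 + \left(9 - 13\right)^{2} = 25355 + \left(-4\right)^{2} = 25355 + 16 = 25371$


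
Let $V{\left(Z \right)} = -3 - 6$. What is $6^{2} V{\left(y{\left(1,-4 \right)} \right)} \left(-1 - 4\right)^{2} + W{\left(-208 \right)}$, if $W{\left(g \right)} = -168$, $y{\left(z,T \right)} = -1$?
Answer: $-8268$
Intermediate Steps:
$V{\left(Z \right)} = -9$ ($V{\left(Z \right)} = -3 - 6 = -9$)
$6^{2} V{\left(y{\left(1,-4 \right)} \right)} \left(-1 - 4\right)^{2} + W{\left(-208 \right)} = 6^{2} \left(-9\right) \left(-1 - 4\right)^{2} - 168 = 36 \left(-9\right) \left(-5\right)^{2} - 168 = \left(-324\right) 25 - 168 = -8100 - 168 = -8268$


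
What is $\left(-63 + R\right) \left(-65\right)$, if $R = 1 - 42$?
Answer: $6760$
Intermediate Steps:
$R = -41$ ($R = 1 - 42 = -41$)
$\left(-63 + R\right) \left(-65\right) = \left(-63 - 41\right) \left(-65\right) = \left(-104\right) \left(-65\right) = 6760$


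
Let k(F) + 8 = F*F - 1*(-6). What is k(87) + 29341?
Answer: 36908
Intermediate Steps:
k(F) = -2 + F² (k(F) = -8 + (F*F - 1*(-6)) = -8 + (F² + 6) = -8 + (6 + F²) = -2 + F²)
k(87) + 29341 = (-2 + 87²) + 29341 = (-2 + 7569) + 29341 = 7567 + 29341 = 36908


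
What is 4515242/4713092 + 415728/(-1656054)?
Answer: 153281118447/216809301638 ≈ 0.70699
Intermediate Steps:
4515242/4713092 + 415728/(-1656054) = 4515242*(1/4713092) + 415728*(-1/1656054) = 2257621/2356546 - 23096/92003 = 153281118447/216809301638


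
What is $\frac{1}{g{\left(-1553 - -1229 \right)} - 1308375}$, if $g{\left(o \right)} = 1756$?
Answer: $- \frac{1}{1306619} \approx -7.6533 \cdot 10^{-7}$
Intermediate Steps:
$\frac{1}{g{\left(-1553 - -1229 \right)} - 1308375} = \frac{1}{1756 - 1308375} = \frac{1}{-1306619} = - \frac{1}{1306619}$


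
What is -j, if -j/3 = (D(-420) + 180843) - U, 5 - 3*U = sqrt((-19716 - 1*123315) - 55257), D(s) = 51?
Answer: 542677 + 108*I*sqrt(17) ≈ 5.4268e+5 + 445.3*I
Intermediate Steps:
U = 5/3 - 36*I*sqrt(17) (U = 5/3 - sqrt((-19716 - 1*123315) - 55257)/3 = 5/3 - sqrt((-19716 - 123315) - 55257)/3 = 5/3 - sqrt(-143031 - 55257)/3 = 5/3 - 36*I*sqrt(17) ≈ 1.6667 - 148.43*I)
j = -542677 - 108*I*sqrt(17) (j = -3*((51 + 180843) - (5/3 - 36*I*sqrt(17))) = -3*(180894 + (-5/3 + 36*I*sqrt(17))) = -3*(542677/3 + 36*I*sqrt(17)) = -542677 - 108*I*sqrt(17) ≈ -5.4268e+5 - 445.3*I)
-j = -(-542677 - 108*I*sqrt(17)) = 542677 + 108*I*sqrt(17)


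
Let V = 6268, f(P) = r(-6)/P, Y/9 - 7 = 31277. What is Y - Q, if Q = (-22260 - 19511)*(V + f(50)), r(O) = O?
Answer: 6552429287/25 ≈ 2.6210e+8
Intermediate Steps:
Y = 281556 (Y = 63 + 9*31277 = 63 + 281493 = 281556)
f(P) = -6/P
Q = -6545390387/25 (Q = (-22260 - 19511)*(6268 - 6/50) = -41771*(6268 - 6*1/50) = -41771*(6268 - 3/25) = -41771*156697/25 = -6545390387/25 ≈ -2.6182e+8)
Y - Q = 281556 - 1*(-6545390387/25) = 281556 + 6545390387/25 = 6552429287/25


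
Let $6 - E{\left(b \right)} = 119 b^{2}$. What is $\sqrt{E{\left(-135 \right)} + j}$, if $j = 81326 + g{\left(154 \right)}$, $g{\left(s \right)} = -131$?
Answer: $i \sqrt{2087574} \approx 1444.8 i$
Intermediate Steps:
$E{\left(b \right)} = 6 - 119 b^{2}$
$j = 81195$ ($j = 81326 - 131 = 81195$)
$\sqrt{E{\left(-135 \right)} + j} = \sqrt{\left(6 - 119 \left(-135\right)^{2}\right) + 81195} = \sqrt{\left(6 - 2168775\right) + 81195} = \sqrt{-2168769 + 81195} = \sqrt{-2087574} = i \sqrt{2087574}$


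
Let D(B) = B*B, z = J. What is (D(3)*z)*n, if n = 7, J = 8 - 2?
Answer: 378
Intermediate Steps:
J = 6
z = 6
D(B) = B²
(D(3)*z)*n = (3²*6)*7 = (9*6)*7 = 54*7 = 378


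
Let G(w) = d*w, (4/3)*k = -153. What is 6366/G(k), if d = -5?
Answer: 8488/765 ≈ 11.095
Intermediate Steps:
k = -459/4 (k = (¾)*(-153) = -459/4 ≈ -114.75)
G(w) = -5*w
6366/G(k) = 6366/((-5*(-459/4))) = 6366/(2295/4) = 6366*(4/2295) = 8488/765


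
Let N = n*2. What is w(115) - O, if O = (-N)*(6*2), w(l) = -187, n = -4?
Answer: -283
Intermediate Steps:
N = -8 (N = -4*2 = -8)
O = 96 (O = (-1*(-8))*(6*2) = 8*12 = 96)
w(115) - O = -187 - 1*96 = -187 - 96 = -283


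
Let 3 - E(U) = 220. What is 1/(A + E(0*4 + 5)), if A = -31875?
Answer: -1/32092 ≈ -3.1160e-5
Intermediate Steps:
E(U) = -217 (E(U) = 3 - 1*220 = 3 - 220 = -217)
1/(A + E(0*4 + 5)) = 1/(-31875 - 217) = 1/(-32092) = -1/32092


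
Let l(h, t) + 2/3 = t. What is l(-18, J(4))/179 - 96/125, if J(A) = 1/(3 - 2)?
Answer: -51427/67125 ≈ -0.76614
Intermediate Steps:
J(A) = 1 (J(A) = 1/1 = 1)
l(h, t) = -⅔ + t
l(-18, J(4))/179 - 96/125 = (-⅔ + 1)/179 - 96/125 = (⅓)*(1/179) - 96*1/125 = 1/537 - 96/125 = -51427/67125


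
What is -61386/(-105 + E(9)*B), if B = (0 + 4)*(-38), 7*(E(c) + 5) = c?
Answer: -429702/3217 ≈ -133.57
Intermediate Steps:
E(c) = -5 + c/7
B = -152 (B = 4*(-38) = -152)
-61386/(-105 + E(9)*B) = -61386/(-105 + (-5 + (1/7)*9)*(-152)) = -61386/(-105 + (-5 + 9/7)*(-152)) = -61386/(-105 - 26/7*(-152)) = -61386/(-105 + 3952/7) = -61386/3217/7 = -61386*7/3217 = -429702/3217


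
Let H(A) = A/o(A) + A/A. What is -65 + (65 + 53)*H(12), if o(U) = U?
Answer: 171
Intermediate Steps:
H(A) = 2 (H(A) = A/A + A/A = 1 + 1 = 2)
-65 + (65 + 53)*H(12) = -65 + (65 + 53)*2 = -65 + 118*2 = -65 + 236 = 171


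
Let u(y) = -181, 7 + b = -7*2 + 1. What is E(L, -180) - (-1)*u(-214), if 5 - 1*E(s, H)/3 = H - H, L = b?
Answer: -166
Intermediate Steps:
b = -20 (b = -7 + (-7*2 + 1) = -7 + (-14 + 1) = -7 - 13 = -20)
L = -20
E(s, H) = 15 (E(s, H) = 15 - 3*(H - H) = 15 - 3*0 = 15 + 0 = 15)
E(L, -180) - (-1)*u(-214) = 15 - (-1)*(-181) = 15 - 1*181 = 15 - 181 = -166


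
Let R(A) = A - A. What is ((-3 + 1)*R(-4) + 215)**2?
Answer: 46225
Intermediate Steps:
R(A) = 0
((-3 + 1)*R(-4) + 215)**2 = ((-3 + 1)*0 + 215)**2 = (-2*0 + 215)**2 = (0 + 215)**2 = 215**2 = 46225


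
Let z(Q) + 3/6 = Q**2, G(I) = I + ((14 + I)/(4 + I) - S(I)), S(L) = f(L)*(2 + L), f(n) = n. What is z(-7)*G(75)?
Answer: -43670467/158 ≈ -2.7640e+5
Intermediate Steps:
S(L) = L*(2 + L)
G(I) = I + (14 + I)/(4 + I) - I*(2 + I) (G(I) = I + ((14 + I)/(4 + I) - I*(2 + I)) = I + (14 + I)/(4 + I) - I*(2 + I))
z(Q) = -1/2 + Q**2
z(-7)*G(75) = (-1/2 + (-7)**2)*((14 - 1*75**3 - 5*75**2 - 3*75)/(4 + 75)) = (-1/2 + 49)*((14 - 1*421875 - 5*5625 - 225)/79) = 97*((14 - 421875 - 28125 - 225)/79)/2 = 97*((1/79)*(-450211))/2 = (97/2)*(-450211/79) = -43670467/158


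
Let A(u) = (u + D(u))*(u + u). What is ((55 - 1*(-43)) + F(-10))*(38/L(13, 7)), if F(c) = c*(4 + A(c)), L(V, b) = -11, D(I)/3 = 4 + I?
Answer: 210596/11 ≈ 19145.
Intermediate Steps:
D(I) = 12 + 3*I (D(I) = 3*(4 + I) = 12 + 3*I)
A(u) = 2*u*(12 + 4*u) (A(u) = (u + (12 + 3*u))*(u + u) = (12 + 4*u)*(2*u) = 2*u*(12 + 4*u))
F(c) = c*(4 + 8*c*(3 + c))
((55 - 1*(-43)) + F(-10))*(38/L(13, 7)) = ((55 - 1*(-43)) + 4*(-10)*(1 + 2*(-10)*(3 - 10)))*(38/(-11)) = ((55 + 43) + 4*(-10)*(1 + 2*(-10)*(-7)))*(38*(-1/11)) = (98 + 4*(-10)*(1 + 140))*(-38/11) = (98 + 4*(-10)*141)*(-38/11) = (98 - 5640)*(-38/11) = -5542*(-38/11) = 210596/11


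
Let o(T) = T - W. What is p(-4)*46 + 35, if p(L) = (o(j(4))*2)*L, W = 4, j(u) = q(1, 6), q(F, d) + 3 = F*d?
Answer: 403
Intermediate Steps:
q(F, d) = -3 + F*d
j(u) = 3 (j(u) = -3 + 1*6 = -3 + 6 = 3)
o(T) = -4 + T (o(T) = T - 1*4 = T - 4 = -4 + T)
p(L) = -2*L (p(L) = ((-4 + 3)*2)*L = (-1*2)*L = -2*L)
p(-4)*46 + 35 = -2*(-4)*46 + 35 = 8*46 + 35 = 368 + 35 = 403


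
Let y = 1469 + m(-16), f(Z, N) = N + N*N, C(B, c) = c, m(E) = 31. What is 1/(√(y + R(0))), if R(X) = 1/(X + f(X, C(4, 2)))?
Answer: √54006/9001 ≈ 0.025818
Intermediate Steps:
f(Z, N) = N + N²
R(X) = 1/(6 + X) (R(X) = 1/(X + 2*(1 + 2)) = 1/(X + 2*3) = 1/(X + 6) = 1/(6 + X))
y = 1500 (y = 1469 + 31 = 1500)
1/(√(y + R(0))) = 1/(√(1500 + 1/(6 + 0))) = 1/(√(1500 + 1/6)) = 1/(√(1500 + ⅙)) = 1/(√(9001/6)) = 1/(√54006/6) = √54006/9001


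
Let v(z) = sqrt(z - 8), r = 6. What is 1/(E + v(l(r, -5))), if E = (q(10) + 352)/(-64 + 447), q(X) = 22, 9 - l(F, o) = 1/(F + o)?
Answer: 383/374 ≈ 1.0241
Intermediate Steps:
l(F, o) = 9 - 1/(F + o)
v(z) = sqrt(-8 + z)
E = 374/383 (E = (22 + 352)/(-64 + 447) = 374/383 ≈ 0.97650)
1/(E + v(l(r, -5))) = 1/(374/383 + sqrt(-8 + (-1 + 9*6 + 9*(-5))/(6 - 5))) = 1/(374/383 + sqrt(-8 + (-1 + 54 - 45)/1)) = 1/(374/383 + sqrt(-8 + 1*8)) = 1/(374/383 + sqrt(-8 + 8)) = 1/(374/383 + sqrt(0)) = 1/(374/383 + 0) = 1/(374/383) = 383/374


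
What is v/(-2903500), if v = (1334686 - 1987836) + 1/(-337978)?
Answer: 220750330701/981319123000 ≈ 0.22495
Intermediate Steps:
v = -220750330701/337978 (v = -653150 - 1/337978 = -220750330701/337978 ≈ -6.5315e+5)
v/(-2903500) = -220750330701/337978/(-2903500) = -220750330701/337978*(-1/2903500) = 220750330701/981319123000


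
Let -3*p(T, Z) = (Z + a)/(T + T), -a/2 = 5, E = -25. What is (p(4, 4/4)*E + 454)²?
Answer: 12652249/64 ≈ 1.9769e+5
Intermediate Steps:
a = -10 (a = -2*5 = -10)
p(T, Z) = -(-10 + Z)/(6*T) (p(T, Z) = -(Z - 10)/(3*(T + T)) = -(-10 + Z)/(3*(2*T)) = -(-10 + Z)*1/(2*T)/3 = -(-10 + Z)/(6*T))
(p(4, 4/4)*E + 454)² = (((⅙)*(10 - 4/4)/4)*(-25) + 454)² = (((⅙)*(¼)*(10 - 4/4))*(-25) + 454)² = (((⅙)*(¼)*(10 - 1*1))*(-25) + 454)² = (((⅙)*(¼)*(10 - 1))*(-25) + 454)² = (((⅙)*(¼)*9)*(-25) + 454)² = ((3/8)*(-25) + 454)² = (-75/8 + 454)² = (3557/8)² = 12652249/64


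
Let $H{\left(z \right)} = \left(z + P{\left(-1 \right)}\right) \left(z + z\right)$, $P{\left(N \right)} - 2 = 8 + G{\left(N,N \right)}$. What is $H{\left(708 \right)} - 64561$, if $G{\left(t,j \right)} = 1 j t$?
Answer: $953543$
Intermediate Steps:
$G{\left(t,j \right)} = j t$
$P{\left(N \right)} = 10 + N^{2}$ ($P{\left(N \right)} = 2 + \left(8 + N N\right) = 2 + \left(8 + N^{2}\right) = 10 + N^{2}$)
$H{\left(z \right)} = 2 z \left(11 + z\right)$ ($H{\left(z \right)} = \left(z + \left(10 + \left(-1\right)^{2}\right)\right) \left(z + z\right) = \left(z + \left(10 + 1\right)\right) 2 z = \left(z + 11\right) 2 z = \left(11 + z\right) 2 z = 2 z \left(11 + z\right)$)
$H{\left(708 \right)} - 64561 = 2 \cdot 708 \left(11 + 708\right) - 64561 = 2 \cdot 708 \cdot 719 - 64561 = 1018104 - 64561 = 953543$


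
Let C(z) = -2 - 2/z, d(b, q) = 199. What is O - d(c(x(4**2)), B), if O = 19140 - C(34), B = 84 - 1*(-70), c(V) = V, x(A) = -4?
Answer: 322032/17 ≈ 18943.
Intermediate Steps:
B = 154 (B = 84 + 70 = 154)
C(z) = -2 - 2/z
O = 325415/17 (O = 19140 - (-2 - 2/34) = 19140 - (-2 - 2*1/34) = 19140 - (-2 - 1/17) = 19140 - 1*(-35/17) = 19140 + 35/17 = 325415/17 ≈ 19142.)
O - d(c(x(4**2)), B) = 325415/17 - 1*199 = 325415/17 - 199 = 322032/17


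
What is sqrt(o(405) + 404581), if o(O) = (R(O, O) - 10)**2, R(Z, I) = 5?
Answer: sqrt(404606) ≈ 636.09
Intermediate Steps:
o(O) = 25 (o(O) = (5 - 10)**2 = (-5)**2 = 25)
sqrt(o(405) + 404581) = sqrt(25 + 404581) = sqrt(404606)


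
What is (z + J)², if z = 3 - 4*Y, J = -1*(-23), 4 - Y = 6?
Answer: 1156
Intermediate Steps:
Y = -2 (Y = 4 - 1*6 = 4 - 6 = -2)
J = 23
z = 11 (z = 3 - 4*(-2) = 3 + 8 = 11)
(z + J)² = (11 + 23)² = 34² = 1156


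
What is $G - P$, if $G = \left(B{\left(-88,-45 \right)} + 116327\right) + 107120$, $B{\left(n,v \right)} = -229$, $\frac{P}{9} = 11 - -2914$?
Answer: $196893$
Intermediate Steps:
$P = 26325$ ($P = 9 \left(11 - -2914\right) = 9 \left(11 + 2914\right) = 9 \cdot 2925 = 26325$)
$G = 223218$ ($G = \left(-229 + 116327\right) + 107120 = 116098 + 107120 = 223218$)
$G - P = 223218 - 26325 = 196893$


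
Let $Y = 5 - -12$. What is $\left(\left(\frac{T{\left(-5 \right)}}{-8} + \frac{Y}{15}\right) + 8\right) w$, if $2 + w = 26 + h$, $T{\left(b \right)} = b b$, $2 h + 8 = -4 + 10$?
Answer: $\frac{16583}{120} \approx 138.19$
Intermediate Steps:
$h = -1$ ($h = -4 + \frac{-4 + 10}{2} = -4 + \frac{1}{2} \cdot 6 = -4 + 3 = -1$)
$T{\left(b \right)} = b^{2}$
$Y = 17$ ($Y = 5 + 12 = 17$)
$w = 23$ ($w = -2 + \left(26 - 1\right) = -2 + 25 = 23$)
$\left(\left(\frac{T{\left(-5 \right)}}{-8} + \frac{Y}{15}\right) + 8\right) w = \left(\left(\frac{\left(-5\right)^{2}}{-8} + \frac{17}{15}\right) + 8\right) 23 = \left(\left(25 \left(- \frac{1}{8}\right) + 17 \cdot \frac{1}{15}\right) + 8\right) 23 = \left(\left(- \frac{25}{8} + \frac{17}{15}\right) + 8\right) 23 = \left(- \frac{239}{120} + 8\right) 23 = \frac{721}{120} \cdot 23 = \frac{16583}{120}$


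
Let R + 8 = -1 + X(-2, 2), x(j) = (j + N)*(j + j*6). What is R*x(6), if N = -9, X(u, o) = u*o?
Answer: 1638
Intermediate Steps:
X(u, o) = o*u
x(j) = 7*j*(-9 + j) (x(j) = (j - 9)*(j + j*6) = (-9 + j)*(j + 6*j) = (-9 + j)*(7*j) = 7*j*(-9 + j))
R = -13 (R = -8 + (-1 + 2*(-2)) = -8 + (-1 - 4) = -8 - 5 = -13)
R*x(6) = -91*6*(-9 + 6) = -91*6*(-3) = -13*(-126) = 1638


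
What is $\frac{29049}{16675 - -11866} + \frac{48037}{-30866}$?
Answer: $- \frac{43127053}{80086046} \approx -0.53851$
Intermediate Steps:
$\frac{29049}{16675 - -11866} + \frac{48037}{-30866} = \frac{29049}{16675 + 11866} + 48037 \left(- \frac{1}{30866}\right) = \frac{29049}{28541} - \frac{4367}{2806} = - \frac{43127053}{80086046}$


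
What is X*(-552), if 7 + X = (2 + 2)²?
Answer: -4968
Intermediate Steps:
X = 9 (X = -7 + (2 + 2)² = -7 + 4² = -7 + 16 = 9)
X*(-552) = 9*(-552) = -4968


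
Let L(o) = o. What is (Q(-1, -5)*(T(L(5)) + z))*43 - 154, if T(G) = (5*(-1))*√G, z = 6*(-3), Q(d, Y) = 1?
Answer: -928 - 215*√5 ≈ -1408.8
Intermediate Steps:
z = -18
T(G) = -5*√G
(Q(-1, -5)*(T(L(5)) + z))*43 - 154 = (1*(-5*√5 - 18))*43 - 154 = (1*(-18 - 5*√5))*43 - 154 = (-18 - 5*√5)*43 - 154 = (-774 - 215*√5) - 154 = -928 - 215*√5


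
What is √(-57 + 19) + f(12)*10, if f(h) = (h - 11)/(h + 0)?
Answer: ⅚ + I*√38 ≈ 0.83333 + 6.1644*I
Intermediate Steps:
f(h) = (-11 + h)/h
√(-57 + 19) + f(12)*10 = √(-57 + 19) + ((-11 + 12)/12)*10 = √(-38) + ((1/12)*1)*10 = I*√38 + (1/12)*10 = I*√38 + ⅚ = ⅚ + I*√38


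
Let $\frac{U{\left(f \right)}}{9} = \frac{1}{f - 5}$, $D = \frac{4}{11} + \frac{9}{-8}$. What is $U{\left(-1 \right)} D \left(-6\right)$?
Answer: $- \frac{603}{88} \approx -6.8523$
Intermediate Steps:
$D = - \frac{67}{88}$ ($D = 4 \cdot \frac{1}{11} + 9 \left(- \frac{1}{8}\right) = \frac{4}{11} - \frac{9}{8} = - \frac{67}{88} \approx -0.76136$)
$U{\left(f \right)} = \frac{9}{-5 + f}$ ($U{\left(f \right)} = \frac{9}{f - 5} = \frac{9}{-5 + f}$)
$U{\left(-1 \right)} D \left(-6\right) = \frac{9}{-5 - 1} \left(- \frac{67}{88}\right) \left(-6\right) = \frac{9}{-6} \left(- \frac{67}{88}\right) \left(-6\right) = 9 \left(- \frac{1}{6}\right) \left(- \frac{67}{88}\right) \left(-6\right) = \left(- \frac{3}{2}\right) \left(- \frac{67}{88}\right) \left(-6\right) = \frac{201}{176} \left(-6\right) = - \frac{603}{88}$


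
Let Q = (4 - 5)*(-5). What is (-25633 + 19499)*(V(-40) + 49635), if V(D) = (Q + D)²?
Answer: -311975240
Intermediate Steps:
Q = 5 (Q = -1*(-5) = 5)
V(D) = (5 + D)²
(-25633 + 19499)*(V(-40) + 49635) = (-25633 + 19499)*((5 - 40)² + 49635) = -6134*((-35)² + 49635) = -6134*(1225 + 49635) = -6134*50860 = -311975240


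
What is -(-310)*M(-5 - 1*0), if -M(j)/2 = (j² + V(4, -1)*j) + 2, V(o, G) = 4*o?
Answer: 32860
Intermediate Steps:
M(j) = -4 - 32*j - 2*j² (M(j) = -2*((j² + (4*4)*j) + 2) = -2*((j² + 16*j) + 2) = -2*(2 + j² + 16*j) = -4 - 32*j - 2*j²)
-(-310)*M(-5 - 1*0) = -(-310)*(-4 - 32*(-5 - 1*0) - 2*(-5 - 1*0)²) = -(-310)*(-4 - 32*(-5 + 0) - 2*(-5 + 0)²) = -(-310)*(-4 - 32*(-5) - 2*(-5)²) = -(-310)*(-4 + 160 - 2*25) = -(-310)*(-4 + 160 - 50) = -(-310)*106 = -10*(-3286) = 32860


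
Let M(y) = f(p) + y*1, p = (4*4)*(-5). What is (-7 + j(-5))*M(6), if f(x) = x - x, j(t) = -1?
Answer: -48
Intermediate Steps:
p = -80 (p = 16*(-5) = -80)
f(x) = 0
M(y) = y (M(y) = 0 + y*1 = 0 + y = y)
(-7 + j(-5))*M(6) = (-7 - 1)*6 = -8*6 = -48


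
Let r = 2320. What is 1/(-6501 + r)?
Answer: -1/4181 ≈ -0.00023918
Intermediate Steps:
1/(-6501 + r) = 1/(-6501 + 2320) = 1/(-4181) = -1/4181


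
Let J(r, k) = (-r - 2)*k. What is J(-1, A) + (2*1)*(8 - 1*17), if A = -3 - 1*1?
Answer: -14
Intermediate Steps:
A = -4 (A = -3 - 1 = -4)
J(r, k) = k*(-2 - r) (J(r, k) = (-2 - r)*k = k*(-2 - r))
J(-1, A) + (2*1)*(8 - 1*17) = -1*(-4)*(2 - 1) + (2*1)*(8 - 1*17) = -1*(-4)*1 + 2*(8 - 17) = 4 + 2*(-9) = 4 - 18 = -14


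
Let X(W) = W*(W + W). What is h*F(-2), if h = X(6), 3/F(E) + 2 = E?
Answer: -54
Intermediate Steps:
F(E) = 3/(-2 + E)
X(W) = 2*W**2 (X(W) = W*(2*W) = 2*W**2)
h = 72 (h = 2*6**2 = 2*36 = 72)
h*F(-2) = 72*(3/(-2 - 2)) = 72*(3/(-4)) = 72*(3*(-1/4)) = 72*(-3/4) = -54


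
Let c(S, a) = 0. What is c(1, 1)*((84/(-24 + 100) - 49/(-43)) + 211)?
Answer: 0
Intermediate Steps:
c(1, 1)*((84/(-24 + 100) - 49/(-43)) + 211) = 0*((84/(-24 + 100) - 49/(-43)) + 211) = 0*((84/76 - 49*(-1/43)) + 211) = 0*((84*(1/76) + 49/43) + 211) = 0*((21/19 + 49/43) + 211) = 0*(1834/817 + 211) = 0*(174221/817) = 0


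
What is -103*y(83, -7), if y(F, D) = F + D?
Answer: -7828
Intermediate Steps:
y(F, D) = D + F
-103*y(83, -7) = -103*(-7 + 83) = -103*76 = -7828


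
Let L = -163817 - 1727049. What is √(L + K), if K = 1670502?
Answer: 2*I*√55091 ≈ 469.43*I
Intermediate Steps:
L = -1890866
√(L + K) = √(-1890866 + 1670502) = √(-220364) = 2*I*√55091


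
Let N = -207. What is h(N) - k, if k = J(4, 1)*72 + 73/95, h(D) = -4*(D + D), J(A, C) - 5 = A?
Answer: 95687/95 ≈ 1007.2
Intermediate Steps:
J(A, C) = 5 + A
h(D) = -8*D
k = 61633/95 (k = (5 + 4)*72 + 73/95 = 9*72 + 73*(1/95) = 648 + 73/95 = 61633/95 ≈ 648.77)
h(N) - k = -8*(-207) - 1*61633/95 = 1656 - 61633/95 = 95687/95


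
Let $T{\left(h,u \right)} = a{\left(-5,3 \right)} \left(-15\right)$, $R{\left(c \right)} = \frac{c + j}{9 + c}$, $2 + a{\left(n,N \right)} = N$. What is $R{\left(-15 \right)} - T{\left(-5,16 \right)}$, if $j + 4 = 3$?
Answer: $\frac{53}{3} \approx 17.667$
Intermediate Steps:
$j = -1$ ($j = -4 + 3 = -1$)
$a{\left(n,N \right)} = -2 + N$
$R{\left(c \right)} = \frac{-1 + c}{9 + c}$ ($R{\left(c \right)} = \frac{c - 1}{9 + c} = \frac{-1 + c}{9 + c}$)
$T{\left(h,u \right)} = -15$ ($T{\left(h,u \right)} = \left(-2 + 3\right) \left(-15\right) = 1 \left(-15\right) = -15$)
$R{\left(-15 \right)} - T{\left(-5,16 \right)} = \frac{-1 - 15}{9 - 15} - -15 = \frac{1}{-6} \left(-16\right) + 15 = \left(- \frac{1}{6}\right) \left(-16\right) + 15 = \frac{8}{3} + 15 = \frac{53}{3}$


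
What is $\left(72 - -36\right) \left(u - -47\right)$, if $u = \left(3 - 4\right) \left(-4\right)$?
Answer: $5508$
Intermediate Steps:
$u = 4$ ($u = \left(-1\right) \left(-4\right) = 4$)
$\left(72 - -36\right) \left(u - -47\right) = \left(72 - -36\right) \left(4 - -47\right) = \left(72 + 36\right) \left(4 + \left(-32 + 79\right)\right) = 108 \left(4 + 47\right) = 108 \cdot 51 = 5508$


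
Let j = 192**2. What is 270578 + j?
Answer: 307442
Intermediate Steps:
j = 36864
270578 + j = 270578 + 36864 = 307442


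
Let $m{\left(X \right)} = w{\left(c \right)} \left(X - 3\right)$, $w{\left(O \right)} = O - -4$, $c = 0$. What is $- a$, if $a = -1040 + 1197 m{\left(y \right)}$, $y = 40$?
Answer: $-176116$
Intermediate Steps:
$w{\left(O \right)} = 4 + O$ ($w{\left(O \right)} = O + 4 = 4 + O$)
$m{\left(X \right)} = -12 + 4 X$ ($m{\left(X \right)} = \left(4 + 0\right) \left(X - 3\right) = 4 \left(-3 + X\right) = -12 + 4 X$)
$a = 176116$ ($a = -1040 + 1197 \left(-12 + 4 \cdot 40\right) = -1040 + 1197 \left(-12 + 160\right) = -1040 + 1197 \cdot 148 = -1040 + 177156 = 176116$)
$- a = \left(-1\right) 176116 = -176116$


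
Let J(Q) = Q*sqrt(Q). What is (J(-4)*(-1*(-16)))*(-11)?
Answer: 1408*I ≈ 1408.0*I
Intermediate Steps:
J(Q) = Q**(3/2)
(J(-4)*(-1*(-16)))*(-11) = ((-4)**(3/2)*(-1*(-16)))*(-11) = (-8*I*16)*(-11) = -128*I*(-11) = 1408*I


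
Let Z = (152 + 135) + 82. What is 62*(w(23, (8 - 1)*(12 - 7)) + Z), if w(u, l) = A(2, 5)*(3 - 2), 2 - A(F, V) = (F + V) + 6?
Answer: 22196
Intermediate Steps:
A(F, V) = -4 - F - V (A(F, V) = 2 - ((F + V) + 6) = 2 - (6 + F + V) = 2 + (-6 - F - V) = -4 - F - V)
w(u, l) = -11 (w(u, l) = (-4 - 1*2 - 1*5)*(3 - 2) = (-4 - 2 - 5)*1 = -11*1 = -11)
Z = 369 (Z = 287 + 82 = 369)
62*(w(23, (8 - 1)*(12 - 7)) + Z) = 62*(-11 + 369) = 62*358 = 22196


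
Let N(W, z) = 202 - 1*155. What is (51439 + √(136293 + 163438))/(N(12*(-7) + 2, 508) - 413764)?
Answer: -51439/413717 - √299731/413717 ≈ -0.12566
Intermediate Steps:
N(W, z) = 47 (N(W, z) = 202 - 155 = 47)
(51439 + √(136293 + 163438))/(N(12*(-7) + 2, 508) - 413764) = (51439 + √(136293 + 163438))/(47 - 413764) = (51439 + √299731)/(-413717) = (51439 + √299731)*(-1/413717) = -51439/413717 - √299731/413717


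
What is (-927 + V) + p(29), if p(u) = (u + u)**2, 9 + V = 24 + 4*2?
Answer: 2460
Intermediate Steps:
V = 23 (V = -9 + (24 + 4*2) = -9 + (24 + 8) = -9 + 32 = 23)
p(u) = 4*u**2 (p(u) = (2*u)**2 = 4*u**2)
(-927 + V) + p(29) = (-927 + 23) + 4*29**2 = -904 + 4*841 = -904 + 3364 = 2460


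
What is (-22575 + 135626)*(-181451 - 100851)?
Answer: -31914523402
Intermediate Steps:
(-22575 + 135626)*(-181451 - 100851) = 113051*(-282302) = -31914523402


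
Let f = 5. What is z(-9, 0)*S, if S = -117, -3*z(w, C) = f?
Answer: 195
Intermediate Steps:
z(w, C) = -5/3 (z(w, C) = -⅓*5 = -5/3)
z(-9, 0)*S = -5/3*(-117) = 195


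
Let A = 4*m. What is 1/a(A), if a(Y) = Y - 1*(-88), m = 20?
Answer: 1/168 ≈ 0.0059524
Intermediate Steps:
A = 80 (A = 4*20 = 80)
a(Y) = 88 + Y (a(Y) = Y + 88 = 88 + Y)
1/a(A) = 1/(88 + 80) = 1/168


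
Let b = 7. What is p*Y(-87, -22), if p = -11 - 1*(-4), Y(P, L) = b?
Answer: -49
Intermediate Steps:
Y(P, L) = 7
p = -7 (p = -11 + 4 = -7)
p*Y(-87, -22) = -7*7 = -49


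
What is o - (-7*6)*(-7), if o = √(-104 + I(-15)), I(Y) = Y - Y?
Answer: -294 + 2*I*√26 ≈ -294.0 + 10.198*I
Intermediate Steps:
I(Y) = 0
o = 2*I*√26 (o = √(-104 + 0) = √(-104) = 2*I*√26 ≈ 10.198*I)
o - (-7*6)*(-7) = 2*I*√26 - (-7*6)*(-7) = 2*I*√26 - (-42)*(-7) = 2*I*√26 - 1*294 = 2*I*√26 - 294 = -294 + 2*I*√26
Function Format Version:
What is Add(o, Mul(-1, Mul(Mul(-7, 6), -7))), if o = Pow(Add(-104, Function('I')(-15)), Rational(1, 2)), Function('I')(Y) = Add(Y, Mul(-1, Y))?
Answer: Add(-294, Mul(2, I, Pow(26, Rational(1, 2)))) ≈ Add(-294.00, Mul(10.198, I))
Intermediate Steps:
Function('I')(Y) = 0
o = Mul(2, I, Pow(26, Rational(1, 2))) (o = Pow(Add(-104, 0), Rational(1, 2)) = Pow(-104, Rational(1, 2)) = Mul(2, I, Pow(26, Rational(1, 2))) ≈ Mul(10.198, I))
Add(o, Mul(-1, Mul(Mul(-7, 6), -7))) = Add(Mul(2, I, Pow(26, Rational(1, 2))), Mul(-1, Mul(Mul(-7, 6), -7))) = Add(Mul(2, I, Pow(26, Rational(1, 2))), Mul(-1, Mul(-42, -7))) = Add(Mul(2, I, Pow(26, Rational(1, 2))), Mul(-1, 294)) = Add(Mul(2, I, Pow(26, Rational(1, 2))), -294) = Add(-294, Mul(2, I, Pow(26, Rational(1, 2))))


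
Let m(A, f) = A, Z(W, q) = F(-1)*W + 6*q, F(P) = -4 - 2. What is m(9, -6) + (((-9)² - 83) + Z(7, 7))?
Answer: 7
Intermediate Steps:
F(P) = -6
Z(W, q) = -6*W + 6*q
m(9, -6) + (((-9)² - 83) + Z(7, 7)) = 9 + (((-9)² - 83) + (-6*7 + 6*7)) = 9 + ((81 - 83) + (-42 + 42)) = 9 + (-2 + 0) = 9 - 2 = 7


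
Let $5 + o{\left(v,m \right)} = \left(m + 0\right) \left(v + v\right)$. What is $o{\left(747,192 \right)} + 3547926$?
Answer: $3834769$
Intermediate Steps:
$o{\left(v,m \right)} = -5 + 2 m v$ ($o{\left(v,m \right)} = -5 + \left(m + 0\right) \left(v + v\right) = -5 + m 2 v = -5 + 2 m v$)
$o{\left(747,192 \right)} + 3547926 = \left(-5 + 2 \cdot 192 \cdot 747\right) + 3547926 = \left(-5 + 286848\right) + 3547926 = 286843 + 3547926 = 3834769$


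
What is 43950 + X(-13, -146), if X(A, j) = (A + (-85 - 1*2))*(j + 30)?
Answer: 55550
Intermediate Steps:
X(A, j) = (-87 + A)*(30 + j) (X(A, j) = (A + (-85 - 2))*(30 + j) = (A - 87)*(30 + j) = (-87 + A)*(30 + j))
43950 + X(-13, -146) = 43950 + (-2610 - 87*(-146) + 30*(-13) - 13*(-146)) = 43950 + (-2610 + 12702 - 390 + 1898) = 43950 + 11600 = 55550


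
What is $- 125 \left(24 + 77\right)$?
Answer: $-12625$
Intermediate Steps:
$- 125 \left(24 + 77\right) = \left(-125\right) 101 = -12625$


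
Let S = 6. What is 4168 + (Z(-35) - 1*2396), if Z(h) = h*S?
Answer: 1562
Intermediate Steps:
Z(h) = 6*h (Z(h) = h*6 = 6*h)
4168 + (Z(-35) - 1*2396) = 4168 + (6*(-35) - 1*2396) = 4168 + (-210 - 2396) = 4168 - 2606 = 1562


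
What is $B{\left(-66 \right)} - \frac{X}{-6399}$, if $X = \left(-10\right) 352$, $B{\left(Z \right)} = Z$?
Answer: $- \frac{425854}{6399} \approx -66.55$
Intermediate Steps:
$X = -3520$
$B{\left(-66 \right)} - \frac{X}{-6399} = -66 - - \frac{3520}{-6399} = -66 - \left(-3520\right) \left(- \frac{1}{6399}\right) = -66 - \frac{3520}{6399} = - \frac{425854}{6399}$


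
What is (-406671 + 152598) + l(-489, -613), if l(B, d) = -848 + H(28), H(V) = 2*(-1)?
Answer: -254923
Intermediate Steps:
H(V) = -2
l(B, d) = -850 (l(B, d) = -848 - 2 = -850)
(-406671 + 152598) + l(-489, -613) = (-406671 + 152598) - 850 = -254073 - 850 = -254923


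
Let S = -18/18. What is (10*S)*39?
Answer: -390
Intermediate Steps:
S = -1 (S = -18*1/18 = -1)
(10*S)*39 = (10*(-1))*39 = -10*39 = -390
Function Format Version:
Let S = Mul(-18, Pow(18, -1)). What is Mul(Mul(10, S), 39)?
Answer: -390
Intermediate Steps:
S = -1 (S = Mul(-18, Rational(1, 18)) = -1)
Mul(Mul(10, S), 39) = Mul(Mul(10, -1), 39) = Mul(-10, 39) = -390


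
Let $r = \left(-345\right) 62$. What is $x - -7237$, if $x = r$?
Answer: $-14153$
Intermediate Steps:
$r = -21390$
$x = -21390$
$x - -7237 = -21390 - -7237 = -21390 + 7237 = -14153$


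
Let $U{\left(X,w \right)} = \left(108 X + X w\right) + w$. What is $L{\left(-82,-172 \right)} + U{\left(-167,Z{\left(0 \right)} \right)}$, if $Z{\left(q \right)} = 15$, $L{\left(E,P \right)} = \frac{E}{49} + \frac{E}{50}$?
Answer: $- \frac{25148409}{1225} \approx -20529.0$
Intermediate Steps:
$L{\left(E,P \right)} = \frac{99 E}{2450}$ ($L{\left(E,P \right)} = E \frac{1}{49} + E \frac{1}{50} = \frac{E}{49} + \frac{E}{50} = \frac{99 E}{2450}$)
$U{\left(X,w \right)} = w + 108 X + X w$
$L{\left(-82,-172 \right)} + U{\left(-167,Z{\left(0 \right)} \right)} = \frac{99}{2450} \left(-82\right) + \left(15 + 108 \left(-167\right) - 2505\right) = - \frac{4059}{1225} - 20526 = - \frac{25148409}{1225}$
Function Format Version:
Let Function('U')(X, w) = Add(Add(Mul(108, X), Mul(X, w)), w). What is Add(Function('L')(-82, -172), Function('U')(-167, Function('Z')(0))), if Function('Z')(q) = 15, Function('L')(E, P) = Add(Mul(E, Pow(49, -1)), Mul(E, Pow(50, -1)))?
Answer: Rational(-25148409, 1225) ≈ -20529.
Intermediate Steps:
Function('L')(E, P) = Mul(Rational(99, 2450), E) (Function('L')(E, P) = Add(Mul(E, Rational(1, 49)), Mul(E, Rational(1, 50))) = Add(Mul(Rational(1, 49), E), Mul(Rational(1, 50), E)) = Mul(Rational(99, 2450), E))
Function('U')(X, w) = Add(w, Mul(108, X), Mul(X, w))
Add(Function('L')(-82, -172), Function('U')(-167, Function('Z')(0))) = Add(Mul(Rational(99, 2450), -82), Add(15, Mul(108, -167), Mul(-167, 15))) = Add(Rational(-4059, 1225), Add(15, -18036, -2505)) = Add(Rational(-4059, 1225), -20526) = Rational(-25148409, 1225)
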